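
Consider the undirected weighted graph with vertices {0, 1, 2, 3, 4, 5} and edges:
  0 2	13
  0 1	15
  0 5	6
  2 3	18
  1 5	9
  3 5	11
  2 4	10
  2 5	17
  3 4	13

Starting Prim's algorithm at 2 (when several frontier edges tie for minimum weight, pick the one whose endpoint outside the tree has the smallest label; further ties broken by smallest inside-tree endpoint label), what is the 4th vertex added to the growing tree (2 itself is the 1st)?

5

Grow the tree from 2 using Prim:
Step 1: cheapest edge leaving the tree is 2 4 (10); add 4.
Step 2: cheapest edge leaving the tree is 0 2 (13); add 0.
Step 3: cheapest edge leaving the tree is 0 5 (6); add 5.
Step 4: cheapest edge leaving the tree is 1 5 (9); add 1.
Step 5: cheapest edge leaving the tree is 3 5 (11); add 3.
Vertex order: 2, 4, 0, 5, 1, 3. The 4th vertex is 5.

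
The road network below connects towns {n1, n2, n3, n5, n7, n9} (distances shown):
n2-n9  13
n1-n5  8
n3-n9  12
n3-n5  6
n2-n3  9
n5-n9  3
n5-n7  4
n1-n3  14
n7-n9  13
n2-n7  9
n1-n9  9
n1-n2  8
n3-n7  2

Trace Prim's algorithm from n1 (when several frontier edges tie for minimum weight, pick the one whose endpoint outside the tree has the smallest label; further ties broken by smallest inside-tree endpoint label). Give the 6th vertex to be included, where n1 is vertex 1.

n3

Grow the tree from n1 using Prim:
Step 1: cheapest edge leaving the tree is n1-n2 (8); add n2.
Step 2: cheapest edge leaving the tree is n1-n5 (8); add n5.
Step 3: cheapest edge leaving the tree is n5-n9 (3); add n9.
Step 4: cheapest edge leaving the tree is n5-n7 (4); add n7.
Step 5: cheapest edge leaving the tree is n3-n7 (2); add n3.
Vertex order: n1, n2, n5, n9, n7, n3. The 6th vertex is n3.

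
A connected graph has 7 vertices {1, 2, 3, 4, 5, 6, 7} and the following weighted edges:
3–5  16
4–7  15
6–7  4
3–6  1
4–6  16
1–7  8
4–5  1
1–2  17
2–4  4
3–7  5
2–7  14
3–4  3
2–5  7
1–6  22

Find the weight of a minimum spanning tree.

Prim's algorithm from 6:
Step 1: cheapest edge leaving the tree is 3–6 (1); add 3.
Step 2: cheapest edge leaving the tree is 3–4 (3); add 4.
Step 3: cheapest edge leaving the tree is 4–5 (1); add 5.
Step 4: cheapest edge leaving the tree is 2–4 (4); add 2.
Step 5: cheapest edge leaving the tree is 6–7 (4); add 7.
Step 6: cheapest edge leaving the tree is 1–7 (8); add 1.
MST edges: 3–6, 3–4, 4–5, 2–4, 6–7, 1–7; total weight 1+3+1+4+4+8 = 21.

21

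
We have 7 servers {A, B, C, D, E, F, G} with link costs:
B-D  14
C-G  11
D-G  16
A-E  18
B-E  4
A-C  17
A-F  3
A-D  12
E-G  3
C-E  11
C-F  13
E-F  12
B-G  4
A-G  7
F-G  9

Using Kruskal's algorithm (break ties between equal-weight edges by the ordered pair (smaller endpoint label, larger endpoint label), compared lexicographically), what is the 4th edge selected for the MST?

A-G

Kruskal: consider edges lightest-first.
A-F (3): add. Components now {A,F} {B} {C} {D} {E} {G}
E-G (3): add. Components now {A,F} {B} {C} {D} {E,G}
B-E (4): add. Components now {A,F} {B,E,G} {C} {D}
B-G (4): skip — B and G already connected.
A-G (7): add. Components now {A,B,E,F,G} {C} {D}
F-G (9): skip — F and G already connected.
C-E (11): add. Components now {A,B,C,E,F,G} {D}
C-G (11): skip — C and G already connected.
A-D (12): add. Components now {A,B,C,D,E,F,G}
The 4th edge added is A-G.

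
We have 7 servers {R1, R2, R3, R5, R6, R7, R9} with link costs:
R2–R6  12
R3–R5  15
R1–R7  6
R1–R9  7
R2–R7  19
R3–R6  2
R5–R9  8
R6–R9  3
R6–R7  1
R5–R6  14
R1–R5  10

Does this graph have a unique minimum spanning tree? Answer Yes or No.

Kruskal: consider edges lightest-first.
R6–R7 (1): add. Components now {R1} {R5} {R6,R7} {R3} {R2} {R9}
R3–R6 (2): add. Components now {R1} {R5} {R3,R6,R7} {R2} {R9}
R6–R9 (3): add. Components now {R1} {R5} {R3,R6,R7,R9} {R2}
R1–R7 (6): add. Components now {R1,R3,R6,R7,R9} {R5} {R2}
R1–R9 (7): skip — R1 and R9 already connected.
R5–R9 (8): add. Components now {R1,R3,R5,R6,R7,R9} {R2}
R1–R5 (10): skip — R1 and R5 already connected.
R2–R6 (12): add. Components now {R1,R2,R3,R5,R6,R7,R9}
Every non-tree edge has weight strictly greater than the heaviest edge on the tree path between its endpoints, so the MST is unique.

Yes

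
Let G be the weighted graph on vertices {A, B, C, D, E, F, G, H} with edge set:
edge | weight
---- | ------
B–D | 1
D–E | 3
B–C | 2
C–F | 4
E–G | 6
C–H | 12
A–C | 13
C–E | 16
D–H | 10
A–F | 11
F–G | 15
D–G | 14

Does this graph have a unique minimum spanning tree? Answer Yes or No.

Yes

Kruskal's algorithm — process edges by increasing weight (ties by edge label):
B–D (1): add — endpoints in different components.
B–C (2): add — endpoints in different components.
D–E (3): add — endpoints in different components.
C–F (4): add — endpoints in different components.
E–G (6): add — endpoints in different components.
D–H (10): add — endpoints in different components.
A–F (11): add — endpoints in different components.
Every non-tree edge has weight strictly greater than the heaviest edge on the tree path between its endpoints, so the MST is unique.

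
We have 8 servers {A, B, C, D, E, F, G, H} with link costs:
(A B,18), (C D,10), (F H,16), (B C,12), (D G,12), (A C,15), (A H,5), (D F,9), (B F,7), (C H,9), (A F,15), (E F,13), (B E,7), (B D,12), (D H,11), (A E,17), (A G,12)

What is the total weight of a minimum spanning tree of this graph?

Sort edges by weight, then run Kruskal:
A H (5): add — endpoints in different components.
B E (7): add — endpoints in different components.
B F (7): add — endpoints in different components.
C H (9): add — endpoints in different components.
D F (9): add — endpoints in different components.
C D (10): add — endpoints in different components.
D H (11): skip — D and H already connected.
A G (12): add — endpoints in different components.
MST edges: A H, B E, B F, C H, D F, C D, A G; total weight 5+7+7+9+9+10+12 = 59.

59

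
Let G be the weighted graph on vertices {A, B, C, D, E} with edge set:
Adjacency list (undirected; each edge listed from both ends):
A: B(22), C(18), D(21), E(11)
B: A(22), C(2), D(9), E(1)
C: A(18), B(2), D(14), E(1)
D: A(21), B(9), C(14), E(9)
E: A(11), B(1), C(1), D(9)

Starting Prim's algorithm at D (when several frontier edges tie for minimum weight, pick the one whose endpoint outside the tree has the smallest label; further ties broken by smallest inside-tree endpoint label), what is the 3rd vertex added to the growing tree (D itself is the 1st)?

Prim, starting at D.
Step 1: cheapest edge leaving the tree is B—D (9); add B.
Step 2: cheapest edge leaving the tree is B—E (1); add E.
Step 3: cheapest edge leaving the tree is C—E (1); add C.
Step 4: cheapest edge leaving the tree is A—E (11); add A.
Vertex order: D, B, E, C, A. The 3rd vertex is E.

E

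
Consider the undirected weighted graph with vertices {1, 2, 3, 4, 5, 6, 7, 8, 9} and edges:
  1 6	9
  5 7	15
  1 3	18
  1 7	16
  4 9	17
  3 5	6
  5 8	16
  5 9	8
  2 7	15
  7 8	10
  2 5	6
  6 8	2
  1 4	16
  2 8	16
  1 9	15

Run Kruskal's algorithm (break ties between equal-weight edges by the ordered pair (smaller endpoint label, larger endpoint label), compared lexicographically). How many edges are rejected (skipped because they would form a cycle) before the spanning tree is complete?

2

Sort edges by weight, then run Kruskal:
6 8 (2): add — endpoints in different components.
2 5 (6): add — endpoints in different components.
3 5 (6): add — endpoints in different components.
5 9 (8): add — endpoints in different components.
1 6 (9): add — endpoints in different components.
7 8 (10): add — endpoints in different components.
1 9 (15): add — endpoints in different components.
2 7 (15): skip — 2 and 7 already connected.
5 7 (15): skip — 5 and 7 already connected.
1 4 (16): add — endpoints in different components.
Edges rejected before the tree was complete: 2.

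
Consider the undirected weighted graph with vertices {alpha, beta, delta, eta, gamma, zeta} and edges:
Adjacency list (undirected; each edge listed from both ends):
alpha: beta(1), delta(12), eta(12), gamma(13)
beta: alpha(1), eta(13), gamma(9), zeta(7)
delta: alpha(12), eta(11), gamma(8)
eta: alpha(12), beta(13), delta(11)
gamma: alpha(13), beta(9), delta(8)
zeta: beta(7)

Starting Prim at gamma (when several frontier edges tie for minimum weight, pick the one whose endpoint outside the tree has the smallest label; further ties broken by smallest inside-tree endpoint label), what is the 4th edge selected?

Prim's algorithm from gamma:
Step 1: frontier [delta gamma 8, beta gamma 9, alpha gamma 13] → take delta gamma (8); add delta.
Step 2: frontier [delta eta 11, alpha delta 12, beta gamma 9, alpha gamma 13] → take beta gamma (9); add beta.
Step 3: frontier [alpha beta 1, beta zeta 7, beta eta 13, delta eta 11, alpha delta 12, alpha gamma 13] → take alpha beta (1); add alpha.
Step 4: frontier [alpha eta 12, beta zeta 7, beta eta 13, delta eta 11] → take beta zeta (7); add zeta.
Step 5: frontier [alpha eta 12, beta eta 13, delta eta 11] → take delta eta (11); add eta.
The 4th edge added is beta zeta.

beta-zeta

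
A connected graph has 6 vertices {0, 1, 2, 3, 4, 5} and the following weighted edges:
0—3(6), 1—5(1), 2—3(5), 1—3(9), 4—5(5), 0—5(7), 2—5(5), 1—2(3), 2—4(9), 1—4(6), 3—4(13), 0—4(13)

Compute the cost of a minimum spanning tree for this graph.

Prim's algorithm from 3:
Step 1: frontier [2—3 5, 0—3 6, 1—3 9, 3—4 13] → take 2—3 (5); add 2.
Step 2: frontier [1—2 3, 2—5 5, 2—4 9, 0—3 6, 1—3 9, 3—4 13] → take 1—2 (3); add 1.
Step 3: frontier [1—5 1, 1—4 6, 2—5 5, 2—4 9, 0—3 6, 3—4 13] → take 1—5 (1); add 5.
Step 4: frontier [1—4 6, 2—4 9, 0—3 6, 3—4 13, 4—5 5, 0—5 7] → take 4—5 (5); add 4.
Step 5: frontier [0—3 6, 0—4 13, 0—5 7] → take 0—3 (6); add 0.
MST edges: 2—3, 1—2, 1—5, 4—5, 0—3; total weight 5+3+1+5+6 = 20.

20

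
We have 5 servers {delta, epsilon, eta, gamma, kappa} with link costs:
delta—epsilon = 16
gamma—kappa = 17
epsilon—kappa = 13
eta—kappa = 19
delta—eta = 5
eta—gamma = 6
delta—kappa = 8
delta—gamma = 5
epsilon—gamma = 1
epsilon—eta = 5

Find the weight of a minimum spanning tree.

Sort edges by weight, then run Kruskal:
epsilon—gamma (1): add. Components now {epsilon,gamma} {kappa} {eta} {delta}
delta—eta (5): add. Components now {epsilon,gamma} {kappa} {delta,eta}
delta—gamma (5): add. Components now {delta,epsilon,eta,gamma} {kappa}
epsilon—eta (5): skip — epsilon and eta already connected.
eta—gamma (6): skip — gamma and eta already connected.
delta—kappa (8): add. Components now {delta,epsilon,eta,gamma,kappa}
MST edges: epsilon—gamma, delta—eta, delta—gamma, delta—kappa; total weight 1+5+5+8 = 19.

19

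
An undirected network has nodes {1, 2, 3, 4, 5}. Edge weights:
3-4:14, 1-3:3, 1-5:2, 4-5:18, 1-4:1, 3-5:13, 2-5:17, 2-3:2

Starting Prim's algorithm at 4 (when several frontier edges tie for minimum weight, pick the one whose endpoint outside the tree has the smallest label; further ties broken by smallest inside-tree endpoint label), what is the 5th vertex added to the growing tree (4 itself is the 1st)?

Grow the tree from 4 using Prim:
Step 1: cheapest edge leaving the tree is 1-4 (1); add 1.
Step 2: cheapest edge leaving the tree is 1-5 (2); add 5.
Step 3: cheapest edge leaving the tree is 1-3 (3); add 3.
Step 4: cheapest edge leaving the tree is 2-3 (2); add 2.
Vertex order: 4, 1, 5, 3, 2. The 5th vertex is 2.

2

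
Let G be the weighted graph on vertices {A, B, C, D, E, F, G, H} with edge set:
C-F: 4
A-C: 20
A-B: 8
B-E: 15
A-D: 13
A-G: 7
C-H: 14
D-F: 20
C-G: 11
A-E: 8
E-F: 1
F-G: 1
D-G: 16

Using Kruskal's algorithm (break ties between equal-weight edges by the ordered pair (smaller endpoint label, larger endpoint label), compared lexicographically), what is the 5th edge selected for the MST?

Sort edges by weight, then run Kruskal:
E-F (1): add — endpoints in different components.
F-G (1): add — endpoints in different components.
C-F (4): add — endpoints in different components.
A-G (7): add — endpoints in different components.
A-B (8): add — endpoints in different components.
A-E (8): skip — A and E already connected.
C-G (11): skip — C and G already connected.
A-D (13): add — endpoints in different components.
C-H (14): add — endpoints in different components.
The 5th edge added is A-B.

A-B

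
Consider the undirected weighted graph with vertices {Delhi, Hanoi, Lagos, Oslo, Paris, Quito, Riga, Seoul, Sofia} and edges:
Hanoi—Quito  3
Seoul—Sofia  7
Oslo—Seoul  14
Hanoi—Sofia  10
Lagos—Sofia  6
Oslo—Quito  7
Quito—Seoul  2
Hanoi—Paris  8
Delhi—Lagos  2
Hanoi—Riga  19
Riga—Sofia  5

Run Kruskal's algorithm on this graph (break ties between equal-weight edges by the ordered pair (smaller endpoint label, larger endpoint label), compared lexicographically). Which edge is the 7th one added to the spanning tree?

Seoul-Sofia

Kruskal's algorithm — process edges by increasing weight (ties by edge label):
Delhi—Lagos (2): add — endpoints in different components.
Quito—Seoul (2): add — endpoints in different components.
Hanoi—Quito (3): add — endpoints in different components.
Riga—Sofia (5): add — endpoints in different components.
Lagos—Sofia (6): add — endpoints in different components.
Oslo—Quito (7): add — endpoints in different components.
Seoul—Sofia (7): add — endpoints in different components.
Hanoi—Paris (8): add — endpoints in different components.
The 7th edge added is Seoul—Sofia.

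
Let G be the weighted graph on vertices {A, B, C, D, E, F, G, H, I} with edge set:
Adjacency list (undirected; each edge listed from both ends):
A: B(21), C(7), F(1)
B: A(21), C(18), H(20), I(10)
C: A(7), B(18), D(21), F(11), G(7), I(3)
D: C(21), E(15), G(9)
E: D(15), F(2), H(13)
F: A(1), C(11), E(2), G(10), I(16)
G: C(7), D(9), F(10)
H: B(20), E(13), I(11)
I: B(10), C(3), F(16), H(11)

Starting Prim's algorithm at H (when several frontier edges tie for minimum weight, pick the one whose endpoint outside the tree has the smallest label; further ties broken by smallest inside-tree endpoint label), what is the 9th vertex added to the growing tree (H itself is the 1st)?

Prim, starting at H.
Step 1: cheapest edge leaving the tree is H—I (11); add I.
Step 2: cheapest edge leaving the tree is C—I (3); add C.
Step 3: cheapest edge leaving the tree is A—C (7); add A.
Step 4: cheapest edge leaving the tree is A—F (1); add F.
Step 5: cheapest edge leaving the tree is E—F (2); add E.
Step 6: cheapest edge leaving the tree is C—G (7); add G.
Step 7: cheapest edge leaving the tree is D—G (9); add D.
Step 8: cheapest edge leaving the tree is B—I (10); add B.
Vertex order: H, I, C, A, F, E, G, D, B. The 9th vertex is B.

B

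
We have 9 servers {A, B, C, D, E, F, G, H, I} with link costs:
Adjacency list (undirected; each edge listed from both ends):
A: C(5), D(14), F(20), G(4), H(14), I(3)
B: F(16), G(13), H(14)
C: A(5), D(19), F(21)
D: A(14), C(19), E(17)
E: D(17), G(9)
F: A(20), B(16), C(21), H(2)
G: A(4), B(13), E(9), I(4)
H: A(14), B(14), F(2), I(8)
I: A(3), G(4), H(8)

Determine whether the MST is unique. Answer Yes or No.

Sort edges by weight, then run Kruskal:
F H (2): add — endpoints in different components.
A I (3): add — endpoints in different components.
A G (4): add — endpoints in different components.
G I (4): skip — G and I already connected.
A C (5): add — endpoints in different components.
H I (8): add — endpoints in different components.
E G (9): add — endpoints in different components.
B G (13): add — endpoints in different components.
A D (14): add — endpoints in different components.
Non-tree edge G I has weight 4, equal to the heaviest edge on its tree cycle — swapping gives another MST of the same weight. Not unique.

No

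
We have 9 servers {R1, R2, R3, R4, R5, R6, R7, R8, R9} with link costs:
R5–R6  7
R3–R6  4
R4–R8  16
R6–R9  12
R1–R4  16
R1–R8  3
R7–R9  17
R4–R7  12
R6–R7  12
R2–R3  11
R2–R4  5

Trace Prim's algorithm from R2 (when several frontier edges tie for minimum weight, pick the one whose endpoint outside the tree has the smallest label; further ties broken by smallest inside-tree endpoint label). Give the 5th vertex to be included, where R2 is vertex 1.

R5

Grow the tree from R2 using Prim:
Step 1: frontier [R2–R4 5, R2–R3 11] → take R2–R4 (5); add R4.
Step 2: frontier [R2–R3 11, R4–R7 12, R1–R4 16, R4–R8 16] → take R2–R3 (11); add R3.
Step 3: frontier [R3–R6 4, R4–R7 12, R1–R4 16, R4–R8 16] → take R3–R6 (4); add R6.
Step 4: frontier [R4–R7 12, R1–R4 16, R4–R8 16, R5–R6 7, R6–R7 12, R6–R9 12] → take R5–R6 (7); add R5.
Step 5: frontier [R4–R7 12, R1–R4 16, R4–R8 16, R6–R7 12, R6–R9 12] → take R4–R7 (12); add R7.
Step 6: frontier [R1–R4 16, R4–R8 16, R6–R9 12, R7–R9 17] → take R6–R9 (12); add R9.
Step 7: frontier [R1–R4 16, R4–R8 16] → take R1–R4 (16); add R1.
Step 8: frontier [R1–R8 3, R4–R8 16] → take R1–R8 (3); add R8.
Vertex order: R2, R4, R3, R6, R5, R7, R9, R1, R8. The 5th vertex is R5.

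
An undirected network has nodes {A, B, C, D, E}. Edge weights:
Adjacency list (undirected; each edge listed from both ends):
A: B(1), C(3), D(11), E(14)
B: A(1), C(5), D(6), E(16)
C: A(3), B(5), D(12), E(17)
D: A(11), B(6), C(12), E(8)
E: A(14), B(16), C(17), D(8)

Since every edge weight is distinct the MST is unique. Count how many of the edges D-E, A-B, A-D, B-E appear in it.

Kruskal's algorithm — process edges by increasing weight (ties by edge label):
A-B (1): add. Components now {A,B} {C} {D} {E}
A-C (3): add. Components now {A,B,C} {D} {E}
B-C (5): skip — B and C already connected.
B-D (6): add. Components now {A,B,C,D} {E}
D-E (8): add. Components now {A,B,C,D,E}
MST edge set: {A-B, A-C, B-D, D-E}.
Of the listed edges, {D-E, A-B} are in the MST → 2.

2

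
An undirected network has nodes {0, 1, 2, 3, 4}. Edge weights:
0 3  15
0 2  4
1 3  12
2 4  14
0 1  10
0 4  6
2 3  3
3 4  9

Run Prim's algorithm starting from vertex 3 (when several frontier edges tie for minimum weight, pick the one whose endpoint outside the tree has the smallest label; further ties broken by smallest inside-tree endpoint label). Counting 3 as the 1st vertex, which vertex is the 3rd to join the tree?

0

Prim's algorithm from 3:
Step 1: cheapest edge leaving the tree is 2 3 (3); add 2.
Step 2: cheapest edge leaving the tree is 0 2 (4); add 0.
Step 3: cheapest edge leaving the tree is 0 4 (6); add 4.
Step 4: cheapest edge leaving the tree is 0 1 (10); add 1.
Vertex order: 3, 2, 0, 4, 1. The 3rd vertex is 0.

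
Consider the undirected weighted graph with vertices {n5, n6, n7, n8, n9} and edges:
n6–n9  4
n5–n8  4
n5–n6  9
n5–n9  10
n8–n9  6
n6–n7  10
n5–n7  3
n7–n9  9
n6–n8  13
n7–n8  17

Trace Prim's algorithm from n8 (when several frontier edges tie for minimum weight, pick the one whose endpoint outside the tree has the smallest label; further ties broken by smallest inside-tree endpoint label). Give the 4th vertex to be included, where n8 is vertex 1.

Prim, starting at n8.
Step 1: cheapest edge leaving the tree is n5–n8 (4); add n5.
Step 2: cheapest edge leaving the tree is n5–n7 (3); add n7.
Step 3: cheapest edge leaving the tree is n8–n9 (6); add n9.
Step 4: cheapest edge leaving the tree is n6–n9 (4); add n6.
Vertex order: n8, n5, n7, n9, n6. The 4th vertex is n9.

n9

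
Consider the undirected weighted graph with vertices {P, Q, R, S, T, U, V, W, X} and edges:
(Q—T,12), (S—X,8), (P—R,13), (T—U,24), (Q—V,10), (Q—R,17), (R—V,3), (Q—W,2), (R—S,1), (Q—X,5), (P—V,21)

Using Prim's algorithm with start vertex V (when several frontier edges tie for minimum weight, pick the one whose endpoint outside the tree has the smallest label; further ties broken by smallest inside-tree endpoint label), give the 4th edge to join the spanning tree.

Grow the tree from V using Prim:
Step 1: frontier [R—V 3, Q—V 10, P—V 21] → take R—V (3); add R.
Step 2: frontier [R—S 1, P—R 13, Q—R 17, Q—V 10, P—V 21] → take R—S (1); add S.
Step 3: frontier [P—R 13, Q—R 17, S—X 8, Q—V 10, P—V 21] → take S—X (8); add X.
Step 4: frontier [P—R 13, Q—R 17, Q—V 10, P—V 21, Q—X 5] → take Q—X (5); add Q.
Step 5: frontier [Q—W 2, Q—T 12, P—R 13, P—V 21] → take Q—W (2); add W.
Step 6: frontier [Q—T 12, P—R 13, P—V 21] → take Q—T (12); add T.
Step 7: frontier [P—R 13, T—U 24, P—V 21] → take P—R (13); add P.
Step 8: frontier [T—U 24] → take T—U (24); add U.
The 4th edge added is Q—X.

Q-X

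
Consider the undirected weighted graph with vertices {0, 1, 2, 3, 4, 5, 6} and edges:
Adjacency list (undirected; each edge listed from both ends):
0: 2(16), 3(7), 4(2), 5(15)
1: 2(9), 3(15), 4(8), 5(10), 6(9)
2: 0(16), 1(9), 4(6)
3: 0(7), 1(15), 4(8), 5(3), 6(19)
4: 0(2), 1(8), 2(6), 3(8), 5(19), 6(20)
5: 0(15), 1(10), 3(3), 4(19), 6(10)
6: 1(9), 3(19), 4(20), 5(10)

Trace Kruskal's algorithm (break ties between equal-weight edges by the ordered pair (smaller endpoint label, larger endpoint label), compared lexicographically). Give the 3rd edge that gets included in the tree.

2-4

Kruskal: consider edges lightest-first.
0–4 (2): add. Components now {0,4} {1} {2} {3} {5} {6}
3–5 (3): add. Components now {0,4} {1} {2} {3,5} {6}
2–4 (6): add. Components now {0,2,4} {1} {3,5} {6}
0–3 (7): add. Components now {0,2,3,4,5} {1} {6}
1–4 (8): add. Components now {0,1,2,3,4,5} {6}
3–4 (8): skip — 3 and 4 already connected.
1–2 (9): skip — 1 and 2 already connected.
1–6 (9): add. Components now {0,1,2,3,4,5,6}
The 3rd edge added is 2–4.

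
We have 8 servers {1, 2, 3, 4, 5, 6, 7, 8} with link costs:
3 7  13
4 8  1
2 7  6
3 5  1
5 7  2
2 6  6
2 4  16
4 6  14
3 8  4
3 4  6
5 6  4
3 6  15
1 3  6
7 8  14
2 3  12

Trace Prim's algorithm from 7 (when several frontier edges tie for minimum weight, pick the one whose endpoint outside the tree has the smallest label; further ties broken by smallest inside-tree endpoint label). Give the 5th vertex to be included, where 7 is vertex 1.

8

Prim's algorithm from 7:
Step 1: cheapest edge leaving the tree is 5 7 (2); add 5.
Step 2: cheapest edge leaving the tree is 3 5 (1); add 3.
Step 3: cheapest edge leaving the tree is 5 6 (4); add 6.
Step 4: cheapest edge leaving the tree is 3 8 (4); add 8.
Step 5: cheapest edge leaving the tree is 4 8 (1); add 4.
Step 6: cheapest edge leaving the tree is 1 3 (6); add 1.
Step 7: cheapest edge leaving the tree is 2 6 (6); add 2.
Vertex order: 7, 5, 3, 6, 8, 4, 1, 2. The 5th vertex is 8.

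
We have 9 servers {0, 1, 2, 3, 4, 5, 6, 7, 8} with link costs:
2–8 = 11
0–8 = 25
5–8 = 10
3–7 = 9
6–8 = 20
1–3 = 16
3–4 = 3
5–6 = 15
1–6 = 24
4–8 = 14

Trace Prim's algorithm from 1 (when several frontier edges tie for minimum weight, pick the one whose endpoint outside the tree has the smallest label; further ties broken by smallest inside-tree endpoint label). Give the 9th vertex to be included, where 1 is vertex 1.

Prim, starting at 1.
Step 1: frontier [1–3 16, 1–6 24] → take 1–3 (16); add 3.
Step 2: frontier [1–6 24, 3–4 3, 3–7 9] → take 3–4 (3); add 4.
Step 3: frontier [1–6 24, 3–7 9, 4–8 14] → take 3–7 (9); add 7.
Step 4: frontier [1–6 24, 4–8 14] → take 4–8 (14); add 8.
Step 5: frontier [1–6 24, 5–8 10, 2–8 11, 6–8 20, 0–8 25] → take 5–8 (10); add 5.
Step 6: frontier [1–6 24, 5–6 15, 2–8 11, 6–8 20, 0–8 25] → take 2–8 (11); add 2.
Step 7: frontier [1–6 24, 5–6 15, 6–8 20, 0–8 25] → take 5–6 (15); add 6.
Step 8: frontier [0–8 25] → take 0–8 (25); add 0.
Vertex order: 1, 3, 4, 7, 8, 5, 2, 6, 0. The 9th vertex is 0.

0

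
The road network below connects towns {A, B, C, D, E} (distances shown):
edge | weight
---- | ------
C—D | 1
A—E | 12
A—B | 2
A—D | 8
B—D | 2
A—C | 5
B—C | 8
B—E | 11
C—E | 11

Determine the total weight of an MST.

16

Kruskal's algorithm — process edges by increasing weight (ties by edge label):
C—D (1): add — endpoints in different components.
A—B (2): add — endpoints in different components.
B—D (2): add — endpoints in different components.
A—C (5): skip — A and C already connected.
A—D (8): skip — A and D already connected.
B—C (8): skip — B and C already connected.
B—E (11): add — endpoints in different components.
MST edges: C—D, A—B, B—D, B—E; total weight 1+2+2+11 = 16.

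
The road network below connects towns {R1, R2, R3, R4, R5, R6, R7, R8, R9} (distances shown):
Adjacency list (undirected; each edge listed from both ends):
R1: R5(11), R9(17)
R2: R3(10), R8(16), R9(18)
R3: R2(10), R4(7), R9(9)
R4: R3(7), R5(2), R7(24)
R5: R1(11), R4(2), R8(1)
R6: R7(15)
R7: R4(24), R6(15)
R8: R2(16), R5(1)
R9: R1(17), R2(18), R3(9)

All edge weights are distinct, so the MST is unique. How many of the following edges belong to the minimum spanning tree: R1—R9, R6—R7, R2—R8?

1

Kruskal: consider edges lightest-first.
R5—R8 (1): add — endpoints in different components.
R4—R5 (2): add — endpoints in different components.
R3—R4 (7): add — endpoints in different components.
R3—R9 (9): add — endpoints in different components.
R2—R3 (10): add — endpoints in different components.
R1—R5 (11): add — endpoints in different components.
R6—R7 (15): add — endpoints in different components.
R2—R8 (16): skip — R2 and R8 already connected.
R1—R9 (17): skip — R1 and R9 already connected.
R2—R9 (18): skip — R2 and R9 already connected.
R4—R7 (24): add — endpoints in different components.
MST edge set: {R5—R8, R4—R5, R3—R4, R3—R9, R2—R3, R1—R5, R6—R7, R4—R7}.
Of the listed edges, {R6—R7} are in the MST → 1.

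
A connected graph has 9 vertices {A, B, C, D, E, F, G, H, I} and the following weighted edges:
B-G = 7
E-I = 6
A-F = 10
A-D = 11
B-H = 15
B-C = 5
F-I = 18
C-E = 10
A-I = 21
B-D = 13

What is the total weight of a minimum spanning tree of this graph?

77

Prim's algorithm from I:
Step 1: cheapest edge leaving the tree is E-I (6); add E.
Step 2: cheapest edge leaving the tree is C-E (10); add C.
Step 3: cheapest edge leaving the tree is B-C (5); add B.
Step 4: cheapest edge leaving the tree is B-G (7); add G.
Step 5: cheapest edge leaving the tree is B-D (13); add D.
Step 6: cheapest edge leaving the tree is A-D (11); add A.
Step 7: cheapest edge leaving the tree is A-F (10); add F.
Step 8: cheapest edge leaving the tree is B-H (15); add H.
MST edges: E-I, C-E, B-C, B-G, B-D, A-D, A-F, B-H; total weight 6+10+5+7+13+11+10+15 = 77.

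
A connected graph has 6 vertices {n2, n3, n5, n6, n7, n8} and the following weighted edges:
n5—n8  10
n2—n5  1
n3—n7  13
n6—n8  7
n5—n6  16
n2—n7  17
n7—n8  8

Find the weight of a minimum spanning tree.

39

Grow the tree from n3 using Prim:
Step 1: cheapest edge leaving the tree is n3—n7 (13); add n7.
Step 2: cheapest edge leaving the tree is n7—n8 (8); add n8.
Step 3: cheapest edge leaving the tree is n6—n8 (7); add n6.
Step 4: cheapest edge leaving the tree is n5—n8 (10); add n5.
Step 5: cheapest edge leaving the tree is n2—n5 (1); add n2.
MST edges: n3—n7, n7—n8, n6—n8, n5—n8, n2—n5; total weight 13+8+7+10+1 = 39.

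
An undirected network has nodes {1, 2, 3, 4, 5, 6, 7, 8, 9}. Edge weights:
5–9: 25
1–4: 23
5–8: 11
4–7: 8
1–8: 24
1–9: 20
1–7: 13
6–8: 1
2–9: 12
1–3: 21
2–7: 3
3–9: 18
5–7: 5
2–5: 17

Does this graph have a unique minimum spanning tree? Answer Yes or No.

Yes

Kruskal's algorithm — process edges by increasing weight (ties by edge label):
6–8 (1): add — endpoints in different components.
2–7 (3): add — endpoints in different components.
5–7 (5): add — endpoints in different components.
4–7 (8): add — endpoints in different components.
5–8 (11): add — endpoints in different components.
2–9 (12): add — endpoints in different components.
1–7 (13): add — endpoints in different components.
2–5 (17): skip — 2 and 5 already connected.
3–9 (18): add — endpoints in different components.
Every non-tree edge has weight strictly greater than the heaviest edge on the tree path between its endpoints, so the MST is unique.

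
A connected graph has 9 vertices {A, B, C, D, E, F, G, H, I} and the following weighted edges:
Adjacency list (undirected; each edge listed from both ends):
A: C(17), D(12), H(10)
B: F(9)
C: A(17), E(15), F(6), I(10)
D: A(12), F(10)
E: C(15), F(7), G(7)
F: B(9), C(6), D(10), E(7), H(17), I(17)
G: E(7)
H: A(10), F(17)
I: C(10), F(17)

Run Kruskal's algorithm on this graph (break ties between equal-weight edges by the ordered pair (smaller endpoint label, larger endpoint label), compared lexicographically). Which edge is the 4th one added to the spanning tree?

B-F

Sort edges by weight, then run Kruskal:
C—F (6): add — endpoints in different components.
E—F (7): add — endpoints in different components.
E—G (7): add — endpoints in different components.
B—F (9): add — endpoints in different components.
A—H (10): add — endpoints in different components.
C—I (10): add — endpoints in different components.
D—F (10): add — endpoints in different components.
A—D (12): add — endpoints in different components.
The 4th edge added is B—F.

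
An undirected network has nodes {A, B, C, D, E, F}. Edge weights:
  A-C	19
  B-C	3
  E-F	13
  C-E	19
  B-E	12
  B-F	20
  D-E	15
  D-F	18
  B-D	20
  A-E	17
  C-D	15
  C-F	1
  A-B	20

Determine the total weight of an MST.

Kruskal's algorithm — process edges by increasing weight (ties by edge label):
C-F (1): add. Components now {A} {B} {C,F} {D} {E}
B-C (3): add. Components now {A} {B,C,F} {D} {E}
B-E (12): add. Components now {A} {B,C,E,F} {D}
E-F (13): skip — E and F already connected.
C-D (15): add. Components now {A} {B,C,D,E,F}
D-E (15): skip — D and E already connected.
A-E (17): add. Components now {A,B,C,D,E,F}
MST edges: C-F, B-C, B-E, C-D, A-E; total weight 1+3+12+15+17 = 48.

48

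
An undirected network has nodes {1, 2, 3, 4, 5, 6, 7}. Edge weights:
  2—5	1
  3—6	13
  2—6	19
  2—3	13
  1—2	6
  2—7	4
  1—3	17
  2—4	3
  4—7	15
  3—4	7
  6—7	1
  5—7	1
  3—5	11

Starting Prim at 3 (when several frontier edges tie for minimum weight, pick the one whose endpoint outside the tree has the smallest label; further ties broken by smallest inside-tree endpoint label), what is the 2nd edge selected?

Prim, starting at 3.
Step 1: cheapest edge leaving the tree is 3—4 (7); add 4.
Step 2: cheapest edge leaving the tree is 2—4 (3); add 2.
Step 3: cheapest edge leaving the tree is 2—5 (1); add 5.
Step 4: cheapest edge leaving the tree is 5—7 (1); add 7.
Step 5: cheapest edge leaving the tree is 6—7 (1); add 6.
Step 6: cheapest edge leaving the tree is 1—2 (6); add 1.
The 2nd edge added is 2—4.

2-4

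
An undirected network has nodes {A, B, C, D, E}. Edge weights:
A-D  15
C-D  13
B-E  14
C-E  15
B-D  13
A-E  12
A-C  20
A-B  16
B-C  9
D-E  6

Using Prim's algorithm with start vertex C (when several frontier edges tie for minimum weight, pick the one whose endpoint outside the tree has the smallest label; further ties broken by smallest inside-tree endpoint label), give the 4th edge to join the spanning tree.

Prim's algorithm from C:
Step 1: frontier [B-C 9, C-D 13, C-E 15, A-C 20] → take B-C (9); add B.
Step 2: frontier [B-D 13, B-E 14, A-B 16, C-D 13, C-E 15, A-C 20] → take B-D (13); add D.
Step 3: frontier [B-E 14, A-B 16, C-E 15, A-C 20, D-E 6, A-D 15] → take D-E (6); add E.
Step 4: frontier [A-B 16, A-C 20, A-D 15, A-E 12] → take A-E (12); add A.
The 4th edge added is A-E.

A-E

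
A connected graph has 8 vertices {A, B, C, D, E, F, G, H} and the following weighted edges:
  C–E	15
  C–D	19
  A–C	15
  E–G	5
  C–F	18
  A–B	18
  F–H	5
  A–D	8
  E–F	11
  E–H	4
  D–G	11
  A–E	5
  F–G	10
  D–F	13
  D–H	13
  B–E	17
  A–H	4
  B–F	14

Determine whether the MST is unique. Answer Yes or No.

No

Kruskal's algorithm — process edges by increasing weight (ties by edge label):
A–H (4): add — endpoints in different components.
E–H (4): add — endpoints in different components.
A–E (5): skip — A and E already connected.
E–G (5): add — endpoints in different components.
F–H (5): add — endpoints in different components.
A–D (8): add — endpoints in different components.
F–G (10): skip — F and G already connected.
D–G (11): skip — D and G already connected.
E–F (11): skip — E and F already connected.
D–F (13): skip — D and F already connected.
D–H (13): skip — D and H already connected.
B–F (14): add — endpoints in different components.
A–C (15): add — endpoints in different components.
Non-tree edge C–E has weight 15, equal to the heaviest edge on its tree cycle — swapping gives another MST of the same weight. Not unique.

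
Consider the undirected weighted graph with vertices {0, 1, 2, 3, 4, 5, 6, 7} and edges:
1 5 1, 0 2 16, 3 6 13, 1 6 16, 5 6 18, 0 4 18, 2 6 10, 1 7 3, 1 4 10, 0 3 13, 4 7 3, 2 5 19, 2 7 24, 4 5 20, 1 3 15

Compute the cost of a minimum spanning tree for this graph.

Kruskal: consider edges lightest-first.
1 5 (1): add — endpoints in different components.
1 7 (3): add — endpoints in different components.
4 7 (3): add — endpoints in different components.
1 4 (10): skip — 1 and 4 already connected.
2 6 (10): add — endpoints in different components.
0 3 (13): add — endpoints in different components.
3 6 (13): add — endpoints in different components.
1 3 (15): add — endpoints in different components.
MST edges: 1 5, 1 7, 4 7, 2 6, 0 3, 3 6, 1 3; total weight 1+3+3+10+13+13+15 = 58.

58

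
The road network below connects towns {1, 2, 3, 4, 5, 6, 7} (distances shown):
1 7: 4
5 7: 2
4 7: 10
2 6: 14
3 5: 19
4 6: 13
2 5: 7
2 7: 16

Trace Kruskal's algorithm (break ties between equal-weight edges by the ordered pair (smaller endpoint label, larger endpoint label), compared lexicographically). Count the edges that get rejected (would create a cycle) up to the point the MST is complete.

Kruskal's algorithm — process edges by increasing weight (ties by edge label):
5 7 (2): add. Components now {1} {2} {3} {4} {5,7} {6}
1 7 (4): add. Components now {1,5,7} {2} {3} {4} {6}
2 5 (7): add. Components now {1,2,5,7} {3} {4} {6}
4 7 (10): add. Components now {1,2,4,5,7} {3} {6}
4 6 (13): add. Components now {1,2,4,5,6,7} {3}
2 6 (14): skip — 2 and 6 already connected.
2 7 (16): skip — 2 and 7 already connected.
3 5 (19): add. Components now {1,2,3,4,5,6,7}
Edges rejected before the tree was complete: 2.

2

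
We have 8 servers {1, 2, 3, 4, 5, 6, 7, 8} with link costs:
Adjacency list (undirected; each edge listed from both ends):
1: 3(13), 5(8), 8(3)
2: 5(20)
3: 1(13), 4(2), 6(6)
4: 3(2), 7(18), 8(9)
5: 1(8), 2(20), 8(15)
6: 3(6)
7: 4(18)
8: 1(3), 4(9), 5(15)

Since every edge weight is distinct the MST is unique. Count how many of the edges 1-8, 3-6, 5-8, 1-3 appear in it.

Kruskal: consider edges lightest-first.
3-4 (2): add — endpoints in different components.
1-8 (3): add — endpoints in different components.
3-6 (6): add — endpoints in different components.
1-5 (8): add — endpoints in different components.
4-8 (9): add — endpoints in different components.
1-3 (13): skip — 1 and 3 already connected.
5-8 (15): skip — 5 and 8 already connected.
4-7 (18): add — endpoints in different components.
2-5 (20): add — endpoints in different components.
MST edge set: {3-4, 1-8, 3-6, 1-5, 4-8, 4-7, 2-5}.
Of the listed edges, {1-8, 3-6} are in the MST → 2.

2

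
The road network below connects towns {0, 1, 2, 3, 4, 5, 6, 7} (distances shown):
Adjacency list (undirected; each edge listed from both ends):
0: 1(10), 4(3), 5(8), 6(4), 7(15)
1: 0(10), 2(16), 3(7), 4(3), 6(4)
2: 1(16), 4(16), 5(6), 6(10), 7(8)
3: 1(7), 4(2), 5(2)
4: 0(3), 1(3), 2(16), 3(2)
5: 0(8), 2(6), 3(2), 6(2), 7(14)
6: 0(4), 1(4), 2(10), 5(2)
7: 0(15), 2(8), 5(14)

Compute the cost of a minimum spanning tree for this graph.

26

Grow the tree from 6 using Prim:
Step 1: cheapest edge leaving the tree is 5—6 (2); add 5.
Step 2: cheapest edge leaving the tree is 3—5 (2); add 3.
Step 3: cheapest edge leaving the tree is 3—4 (2); add 4.
Step 4: cheapest edge leaving the tree is 0—4 (3); add 0.
Step 5: cheapest edge leaving the tree is 1—4 (3); add 1.
Step 6: cheapest edge leaving the tree is 2—5 (6); add 2.
Step 7: cheapest edge leaving the tree is 2—7 (8); add 7.
MST edges: 5—6, 3—5, 3—4, 0—4, 1—4, 2—5, 2—7; total weight 2+2+2+3+3+6+8 = 26.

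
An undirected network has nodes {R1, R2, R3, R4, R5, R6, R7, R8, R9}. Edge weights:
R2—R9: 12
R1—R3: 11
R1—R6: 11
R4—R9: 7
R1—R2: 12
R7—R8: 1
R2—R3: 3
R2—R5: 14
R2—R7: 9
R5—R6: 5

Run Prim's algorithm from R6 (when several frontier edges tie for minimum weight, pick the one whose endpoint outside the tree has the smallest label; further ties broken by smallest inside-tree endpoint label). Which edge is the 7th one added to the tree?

Prim, starting at R6.
Step 1: cheapest edge leaving the tree is R5—R6 (5); add R5.
Step 2: cheapest edge leaving the tree is R1—R6 (11); add R1.
Step 3: cheapest edge leaving the tree is R1—R3 (11); add R3.
Step 4: cheapest edge leaving the tree is R2—R3 (3); add R2.
Step 5: cheapest edge leaving the tree is R2—R7 (9); add R7.
Step 6: cheapest edge leaving the tree is R7—R8 (1); add R8.
Step 7: cheapest edge leaving the tree is R2—R9 (12); add R9.
Step 8: cheapest edge leaving the tree is R4—R9 (7); add R4.
The 7th edge added is R2—R9.

R2-R9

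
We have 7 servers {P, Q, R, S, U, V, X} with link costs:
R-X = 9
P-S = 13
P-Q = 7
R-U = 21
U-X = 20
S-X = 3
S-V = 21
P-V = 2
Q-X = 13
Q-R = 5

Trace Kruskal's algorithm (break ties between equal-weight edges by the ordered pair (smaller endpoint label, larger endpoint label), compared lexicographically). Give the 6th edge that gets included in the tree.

U-X

Kruskal: consider edges lightest-first.
P-V (2): add. Components now {R} {U} {P,V} {Q} {S} {X}
S-X (3): add. Components now {R} {U} {P,V} {Q} {S,X}
Q-R (5): add. Components now {Q,R} {U} {P,V} {S,X}
P-Q (7): add. Components now {P,Q,R,V} {U} {S,X}
R-X (9): add. Components now {P,Q,R,S,V,X} {U}
P-S (13): skip — P and S already connected.
Q-X (13): skip — Q and X already connected.
U-X (20): add. Components now {P,Q,R,S,U,V,X}
The 6th edge added is U-X.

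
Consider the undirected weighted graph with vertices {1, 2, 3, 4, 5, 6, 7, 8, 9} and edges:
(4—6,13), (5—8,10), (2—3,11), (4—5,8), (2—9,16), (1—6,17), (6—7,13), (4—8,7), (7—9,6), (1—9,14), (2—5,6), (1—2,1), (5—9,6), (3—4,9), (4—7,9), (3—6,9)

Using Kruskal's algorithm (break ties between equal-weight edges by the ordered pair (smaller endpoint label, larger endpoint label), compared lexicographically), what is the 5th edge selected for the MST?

4-8

Sort edges by weight, then run Kruskal:
1—2 (1): add — endpoints in different components.
2—5 (6): add — endpoints in different components.
5—9 (6): add — endpoints in different components.
7—9 (6): add — endpoints in different components.
4—8 (7): add — endpoints in different components.
4—5 (8): add — endpoints in different components.
3—4 (9): add — endpoints in different components.
3—6 (9): add — endpoints in different components.
The 5th edge added is 4—8.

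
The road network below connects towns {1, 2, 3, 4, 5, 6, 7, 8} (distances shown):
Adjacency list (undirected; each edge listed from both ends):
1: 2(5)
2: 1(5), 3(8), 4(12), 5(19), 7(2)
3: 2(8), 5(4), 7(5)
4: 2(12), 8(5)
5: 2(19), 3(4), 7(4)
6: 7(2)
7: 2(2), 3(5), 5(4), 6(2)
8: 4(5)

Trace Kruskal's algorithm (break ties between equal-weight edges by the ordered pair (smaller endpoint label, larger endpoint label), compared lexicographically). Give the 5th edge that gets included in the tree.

Sort edges by weight, then run Kruskal:
2—7 (2): add — endpoints in different components.
6—7 (2): add — endpoints in different components.
3—5 (4): add — endpoints in different components.
5—7 (4): add — endpoints in different components.
1—2 (5): add — endpoints in different components.
3—7 (5): skip — 3 and 7 already connected.
4—8 (5): add — endpoints in different components.
2—3 (8): skip — 2 and 3 already connected.
2—4 (12): add — endpoints in different components.
The 5th edge added is 1—2.

1-2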